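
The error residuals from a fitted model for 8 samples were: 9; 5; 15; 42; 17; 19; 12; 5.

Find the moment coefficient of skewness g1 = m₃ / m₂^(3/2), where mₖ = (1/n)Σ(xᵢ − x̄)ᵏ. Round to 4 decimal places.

x̄ = (9 + 5 + 15 + 42 + 17 + 19 + 12 + 5) / 8 = 15.5000
deviations (xᵢ − x̄): -6.5000, -10.5000, -0.5000, 26.5000, 1.5000, 3.5000, -3.5000, -10.5000
Σ(xᵢ − x̄)² = 992.0000 ⇒ m₂ = 992.0000/8 = 124.00000
Σ(xᵢ − x̄)³ = 16023.0000 ⇒ m₃ = 16023.0000/8 = 2002.87500
m₂^(3/2) = 124.00000^(1.5) = 1380.80556
g1 = m₃ / m₂^(3/2) = 2002.87500 / 1380.80556 ≈ 1.4505

1.4505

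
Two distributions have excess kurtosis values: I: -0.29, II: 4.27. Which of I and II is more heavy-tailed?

II

Higher excess kurtosis ⇒ heavier tails relative to the normal distribution.
-0.29 vs 4.27: the larger is 4.27, so II has heavier tails. (II is leptokurtic — heavier-than-normal tails; the other is platykurtic.)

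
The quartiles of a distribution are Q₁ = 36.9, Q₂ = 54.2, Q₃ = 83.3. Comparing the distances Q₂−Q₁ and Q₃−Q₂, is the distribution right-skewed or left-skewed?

right-skewed

Q₂ − Q₁ = 17.3;  Q₃ − Q₂ = 29.1
Q₃ − Q₂ > Q₂ − Q₁ ⇒ the upper half is more spread out ⇒ right-skewed.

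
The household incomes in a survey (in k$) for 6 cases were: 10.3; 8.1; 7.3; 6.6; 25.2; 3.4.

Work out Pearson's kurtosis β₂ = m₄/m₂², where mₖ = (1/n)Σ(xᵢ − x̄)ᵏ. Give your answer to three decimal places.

x̄ = 10.1500
Σ(xᵢ − x̄)² = 297.0150 ⇒ m₂ = 49.50250
Σ(xᵢ − x̄)⁴ = 53621.7834 ⇒ m₄ = 8936.96391
m₂² = 2450.49751
β₂ = m₄/m₂² = 8936.96391 / 2450.49751 ≈ 3.647

3.647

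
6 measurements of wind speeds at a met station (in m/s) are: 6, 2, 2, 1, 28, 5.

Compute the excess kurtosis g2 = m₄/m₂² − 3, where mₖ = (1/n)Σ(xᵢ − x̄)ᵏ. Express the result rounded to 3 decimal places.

x̄ = 7.3333
Σ(xᵢ − x̄)² = 531.3333 ⇒ m₂ = 88.55556
Σ(xᵢ − x̄)⁴ = 185683.7778 ⇒ m₄ = 30947.29630
m₂² = 7842.08642
g2 = m₄/m₂² − 3 = 3.94631 − 3 ≈ 0.946

0.946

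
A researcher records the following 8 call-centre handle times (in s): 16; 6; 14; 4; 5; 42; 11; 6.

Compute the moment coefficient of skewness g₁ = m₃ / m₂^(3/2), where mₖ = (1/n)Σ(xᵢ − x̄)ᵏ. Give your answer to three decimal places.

1.748

x̄ = (16 + 6 + 14 + 4 + 5 + 42 + 11 + 6) / 8 = 13.0000
deviations (xᵢ − x̄): 3.0000, -7.0000, 1.0000, -9.0000, -8.0000, 29.0000, -2.0000, -7.0000
Σ(xᵢ − x̄)² = 1098.0000 ⇒ m₂ = 1098.0000/8 = 137.25000
Σ(xᵢ − x̄)³ = 22482.0000 ⇒ m₃ = 22482.0000/8 = 2810.25000
m₂^(3/2) = 137.25000^(1.5) = 1607.93515
g₁ = m₃ / m₂^(3/2) = 2810.25000 / 1607.93515 ≈ 1.748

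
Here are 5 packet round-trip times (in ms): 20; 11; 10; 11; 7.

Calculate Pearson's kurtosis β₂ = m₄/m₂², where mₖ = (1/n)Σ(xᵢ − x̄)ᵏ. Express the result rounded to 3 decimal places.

x̄ = 11.8000
Σ(xᵢ − x̄)² = 94.8000 ⇒ m₂ = 18.96000
Σ(xᵢ − x̄)⁴ = 5063.3760 ⇒ m₄ = 1012.67520
m₂² = 359.48160
β₂ = m₄/m₂² = 1012.67520 / 359.48160 ≈ 2.817

2.817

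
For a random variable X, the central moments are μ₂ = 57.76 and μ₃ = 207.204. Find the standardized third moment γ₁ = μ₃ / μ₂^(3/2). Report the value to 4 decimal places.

σ = √μ₂ = √57.76 = 7.60000
σ³ = μ₂^(3/2) = 438.97600
γ₁ = μ₃/σ³ = 207.204 / 438.97600 ≈ 0.4720

0.4720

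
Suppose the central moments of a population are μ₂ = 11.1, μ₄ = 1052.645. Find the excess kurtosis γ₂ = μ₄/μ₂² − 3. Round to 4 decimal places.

μ₂² = 11.1² = 123.21000
μ₄/μ₂² = 1052.645 / 123.21000 = 8.54350
γ₂ = 8.54350 − 3 ≈ 5.5435

5.5435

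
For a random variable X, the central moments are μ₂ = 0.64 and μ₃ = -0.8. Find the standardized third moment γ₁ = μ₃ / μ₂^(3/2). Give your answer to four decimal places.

σ = √μ₂ = √0.64 = 0.80000
σ³ = μ₂^(3/2) = 0.51200
γ₁ = μ₃/σ³ = -0.8 / 0.51200 ≈ -1.5625

-1.5625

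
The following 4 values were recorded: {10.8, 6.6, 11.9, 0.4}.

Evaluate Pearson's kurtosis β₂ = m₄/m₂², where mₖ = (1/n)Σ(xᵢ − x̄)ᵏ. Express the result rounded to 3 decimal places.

x̄ = 7.4250
Σ(xᵢ − x̄)² = 81.4475 ⇒ m₂ = 20.36188
Σ(xᵢ − x̄)⁴ = 2966.7194 ⇒ m₄ = 741.67986
m₂² = 414.60595
β₂ = m₄/m₂² = 741.67986 / 414.60595 ≈ 1.789

1.789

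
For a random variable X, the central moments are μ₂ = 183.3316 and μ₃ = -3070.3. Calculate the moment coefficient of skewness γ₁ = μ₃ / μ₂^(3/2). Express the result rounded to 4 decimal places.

-1.2369

σ = √μ₂ = √183.3316 = 13.54000
σ³ = μ₂^(3/2) = 2482.30986
γ₁ = μ₃/σ³ = -3070.3 / 2482.30986 ≈ -1.2369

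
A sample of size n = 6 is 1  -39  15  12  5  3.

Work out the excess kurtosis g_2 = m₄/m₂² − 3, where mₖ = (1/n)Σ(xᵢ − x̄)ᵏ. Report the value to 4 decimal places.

0.6979

x̄ = -0.5000
Σ(xᵢ − x̄)² = 1923.5000 ⇒ m₂ = 320.58333
Σ(xᵢ − x̄)⁴ = 2280269.3750 ⇒ m₄ = 380044.89583
m₂² = 102773.67361
g_2 = m₄/m₂² − 3 = 3.69788 − 3 ≈ 0.6979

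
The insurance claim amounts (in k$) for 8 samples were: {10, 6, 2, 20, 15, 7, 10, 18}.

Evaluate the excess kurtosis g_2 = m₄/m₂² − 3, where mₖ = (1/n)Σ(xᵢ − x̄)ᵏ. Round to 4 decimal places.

x̄ = 11.0000
Σ(xᵢ − x̄)² = 270.0000 ⇒ m₂ = 33.75000
Σ(xᵢ − x̄)⁴ = 16662.0000 ⇒ m₄ = 2082.75000
m₂² = 1139.06250
g_2 = m₄/m₂² − 3 = 1.82848 − 3 ≈ -1.1715

-1.1715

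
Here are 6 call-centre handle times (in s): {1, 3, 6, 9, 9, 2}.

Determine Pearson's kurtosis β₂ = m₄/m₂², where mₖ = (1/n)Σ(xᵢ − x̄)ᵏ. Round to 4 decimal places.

1.3517

x̄ = 5.0000
Σ(xᵢ − x̄)² = 62.0000 ⇒ m₂ = 10.33333
Σ(xᵢ − x̄)⁴ = 866.0000 ⇒ m₄ = 144.33333
m₂² = 106.77778
β₂ = m₄/m₂² = 144.33333 / 106.77778 ≈ 1.3517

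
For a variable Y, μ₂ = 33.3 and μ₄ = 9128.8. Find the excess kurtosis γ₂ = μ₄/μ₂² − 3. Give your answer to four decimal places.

μ₂² = 33.3² = 1108.89000
μ₄/μ₂² = 9128.8 / 1108.89000 = 8.23238
γ₂ = 8.23238 − 3 ≈ 5.2324

5.2324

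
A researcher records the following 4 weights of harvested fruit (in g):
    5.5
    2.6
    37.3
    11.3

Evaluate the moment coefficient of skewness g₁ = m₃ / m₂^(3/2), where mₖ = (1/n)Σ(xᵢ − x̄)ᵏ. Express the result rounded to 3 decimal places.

0.983

x̄ = (5.5 + 2.6 + 37.3 + 11.3) / 4 = 14.1750
deviations (xᵢ − x̄): -8.6750, -11.5750, 23.1250, -2.8750
Σ(xᵢ − x̄)² = 752.2675 ⇒ m₂ = 752.2675/4 = 188.06688
Σ(xᵢ − x̄)³ = 10139.0231 ⇒ m₃ = 10139.0231/4 = 2534.75578
m₂^(3/2) = 188.06688^(1.5) = 2579.10167
g₁ = m₃ / m₂^(3/2) = 2534.75578 / 2579.10167 ≈ 0.983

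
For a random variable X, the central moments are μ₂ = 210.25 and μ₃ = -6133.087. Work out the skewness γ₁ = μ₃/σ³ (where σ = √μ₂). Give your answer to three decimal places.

σ = √μ₂ = √210.25 = 14.50000
σ³ = μ₂^(3/2) = 3048.62500
γ₁ = μ₃/σ³ = -6133.087 / 3048.62500 ≈ -2.012

-2.012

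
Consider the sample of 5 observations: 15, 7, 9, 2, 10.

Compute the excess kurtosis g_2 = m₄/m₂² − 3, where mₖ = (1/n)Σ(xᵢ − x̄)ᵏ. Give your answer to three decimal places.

x̄ = 8.6000
Σ(xᵢ − x̄)² = 89.2000 ⇒ m₂ = 17.84000
Σ(xᵢ − x̄)⁴ = 3585.6160 ⇒ m₄ = 717.12320
m₂² = 318.26560
g_2 = m₄/m₂² − 3 = 2.25322 − 3 ≈ -0.747

-0.747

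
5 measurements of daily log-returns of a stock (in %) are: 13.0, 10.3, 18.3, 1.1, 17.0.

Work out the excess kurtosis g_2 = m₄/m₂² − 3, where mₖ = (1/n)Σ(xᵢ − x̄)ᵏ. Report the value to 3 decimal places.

-0.706

x̄ = 11.9400
Σ(xᵢ − x̄)² = 187.3720 ⇒ m₂ = 37.47440
Σ(xᵢ − x̄)⁴ = 16107.7769 ⇒ m₄ = 3221.55539
m₂² = 1404.33066
g_2 = m₄/m₂² − 3 = 2.29401 − 3 ≈ -0.706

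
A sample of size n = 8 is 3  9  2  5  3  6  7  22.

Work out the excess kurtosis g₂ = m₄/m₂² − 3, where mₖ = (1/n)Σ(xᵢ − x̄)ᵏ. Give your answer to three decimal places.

1.752

x̄ = 7.1250
Σ(xᵢ − x̄)² = 290.8750 ⇒ m₂ = 36.35938
Σ(xᵢ − x̄)⁴ = 50261.7754 ⇒ m₄ = 6282.72192
m₂² = 1322.00415
g₂ = m₄/m₂² − 3 = 4.75242 − 3 ≈ 1.752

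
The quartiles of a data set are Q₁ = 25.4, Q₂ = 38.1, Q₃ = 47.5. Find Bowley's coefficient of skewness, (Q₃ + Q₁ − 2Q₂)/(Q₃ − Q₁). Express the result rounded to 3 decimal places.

-0.149

numerator: Q₃ + Q₁ − 2Q₂ = 47.5 + 25.4 − 2×38.1 = -3.3000
denominator: Q₃ − Q₁ = 47.5 − 25.4 = 22.1000
Bowley skewness = -3.3000 / 22.1000 ≈ -0.149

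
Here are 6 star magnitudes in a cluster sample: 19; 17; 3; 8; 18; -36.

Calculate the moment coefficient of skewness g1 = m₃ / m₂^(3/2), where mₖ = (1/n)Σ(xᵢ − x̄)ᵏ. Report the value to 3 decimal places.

-1.448

x̄ = (19 + 17 + 3 + 8 + 18 - 36) / 6 = 4.8333
deviations (xᵢ − x̄): 14.1667, 12.1667, -1.8333, 3.1667, 13.1667, -40.8333
Σ(xᵢ − x̄)² = 2202.8333 ⇒ m₂ = 2202.8333/6 = 367.13889
Σ(xᵢ − x̄)³ = -61131.5556 ⇒ m₃ = -61131.5556/6 = -10188.59259
m₂^(3/2) = 367.13889^(1.5) = 7034.70004
g1 = m₃ / m₂^(3/2) = -10188.59259 / 7034.70004 ≈ -1.448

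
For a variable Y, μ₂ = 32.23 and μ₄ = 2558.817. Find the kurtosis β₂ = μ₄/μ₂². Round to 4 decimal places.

2.4633

μ₂² = 32.23² = 1038.77290
μ₄/μ₂² = 2558.817 / 1038.77290 = 2.46331
β₂ ≈ 2.4633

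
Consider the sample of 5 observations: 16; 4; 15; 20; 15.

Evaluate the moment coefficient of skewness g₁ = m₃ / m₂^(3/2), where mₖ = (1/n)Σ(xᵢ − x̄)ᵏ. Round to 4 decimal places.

x̄ = (16 + 4 + 15 + 20 + 15) / 5 = 14.0000
deviations (xᵢ − x̄): 2.0000, -10.0000, 1.0000, 6.0000, 1.0000
Σ(xᵢ − x̄)² = 142.0000 ⇒ m₂ = 142.0000/5 = 28.40000
Σ(xᵢ − x̄)³ = -774.0000 ⇒ m₃ = -774.0000/5 = -154.80000
m₂^(3/2) = 28.40000^(1.5) = 151.34829
g₁ = m₃ / m₂^(3/2) = -154.80000 / 151.34829 ≈ -1.0228

-1.0228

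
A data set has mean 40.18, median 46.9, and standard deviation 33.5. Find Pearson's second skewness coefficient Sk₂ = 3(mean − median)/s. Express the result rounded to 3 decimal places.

Sk₂ = 3(40.18 − 46.9) / 33.5 = 3 × -6.7200 / 33.5
    = -20.1600 / 33.5 ≈ -0.602

-0.602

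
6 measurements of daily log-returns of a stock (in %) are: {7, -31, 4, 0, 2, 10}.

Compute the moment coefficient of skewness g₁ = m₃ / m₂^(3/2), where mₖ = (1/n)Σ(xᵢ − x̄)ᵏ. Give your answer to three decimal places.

x̄ = (7 - 31 + 4 + 0 + 2 + 10) / 6 = -1.3333
deviations (xᵢ − x̄): 8.3333, -29.6667, 5.3333, 1.3333, 3.3333, 11.3333
Σ(xᵢ − x̄)² = 1119.3333 ⇒ m₂ = 1119.3333/6 = 186.55556
Σ(xᵢ − x̄)³ = -23884.4444 ⇒ m₃ = -23884.4444/6 = -3980.74074
m₂^(3/2) = 186.55556^(1.5) = 2548.07543
g₁ = m₃ / m₂^(3/2) = -3980.74074 / 2548.07543 ≈ -1.562

-1.562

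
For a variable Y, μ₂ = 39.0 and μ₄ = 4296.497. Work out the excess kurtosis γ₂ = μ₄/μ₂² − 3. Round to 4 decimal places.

μ₂² = 39.0² = 1521.00000
μ₄/μ₂² = 4296.497 / 1521.00000 = 2.82478
γ₂ = 2.82478 − 3 ≈ -0.1752

-0.1752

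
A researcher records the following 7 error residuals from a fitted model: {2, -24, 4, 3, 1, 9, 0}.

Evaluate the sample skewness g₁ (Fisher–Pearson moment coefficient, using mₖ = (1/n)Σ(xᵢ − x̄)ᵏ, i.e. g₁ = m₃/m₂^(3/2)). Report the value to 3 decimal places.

x̄ = (2 - 24 + 4 + 3 + 1 + 9 + 0) / 7 = -0.7143
deviations (xᵢ − x̄): 2.7143, -23.2857, 4.7143, 3.7143, 1.7143, 9.7143, 0.7143
Σ(xᵢ − x̄)² = 683.4286 ⇒ m₂ = 683.4286/7 = 97.63265
Σ(xᵢ − x̄)³ = -11527.9592 ⇒ m₃ = -11527.9592/7 = -1646.85131
m₂^(3/2) = 97.63265^(1.5) = 964.70080
g₁ = m₃ / m₂^(3/2) = -1646.85131 / 964.70080 ≈ -1.707

-1.707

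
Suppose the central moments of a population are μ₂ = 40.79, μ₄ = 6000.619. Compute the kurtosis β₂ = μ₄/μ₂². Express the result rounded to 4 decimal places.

μ₂² = 40.79² = 1663.82410
μ₄/μ₂² = 6000.619 / 1663.82410 = 3.60652
β₂ ≈ 3.6065

3.6065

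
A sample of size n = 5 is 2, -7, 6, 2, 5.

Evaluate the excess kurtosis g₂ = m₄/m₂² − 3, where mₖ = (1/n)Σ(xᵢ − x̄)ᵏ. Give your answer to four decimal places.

-0.2989

x̄ = 1.6000
Σ(xᵢ − x̄)² = 105.2000 ⇒ m₂ = 21.04000
Σ(xᵢ − x̄)⁴ = 5978.5760 ⇒ m₄ = 1195.71520
m₂² = 442.68160
g₂ = m₄/m₂² − 3 = 2.70107 − 3 ≈ -0.2989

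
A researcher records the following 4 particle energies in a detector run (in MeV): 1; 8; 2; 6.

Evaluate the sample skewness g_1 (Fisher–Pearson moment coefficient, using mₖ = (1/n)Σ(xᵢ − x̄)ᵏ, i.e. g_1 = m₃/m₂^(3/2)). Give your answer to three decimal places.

x̄ = (1 + 8 + 2 + 6) / 4 = 4.2500
deviations (xᵢ − x̄): -3.2500, 3.7500, -2.2500, 1.7500
Σ(xᵢ − x̄)² = 32.7500 ⇒ m₂ = 32.7500/4 = 8.18750
Σ(xᵢ − x̄)³ = 12.3750 ⇒ m₃ = 12.3750/4 = 3.09375
m₂^(3/2) = 8.18750^(1.5) = 23.42756
g_1 = m₃ / m₂^(3/2) = 3.09375 / 23.42756 ≈ 0.132

0.132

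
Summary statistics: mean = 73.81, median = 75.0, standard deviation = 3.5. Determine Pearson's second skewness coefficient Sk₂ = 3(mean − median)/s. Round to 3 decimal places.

Sk₂ = 3(73.81 − 75.0) / 3.5 = 3 × -1.1900 / 3.5
    = -3.5700 / 3.5 ≈ -1.020

-1.020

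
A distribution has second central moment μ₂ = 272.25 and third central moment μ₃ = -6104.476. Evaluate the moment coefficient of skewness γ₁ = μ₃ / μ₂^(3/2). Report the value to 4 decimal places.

σ = √μ₂ = √272.25 = 16.50000
σ³ = μ₂^(3/2) = 4492.12500
γ₁ = μ₃/σ³ = -6104.476 / 4492.12500 ≈ -1.3589

-1.3589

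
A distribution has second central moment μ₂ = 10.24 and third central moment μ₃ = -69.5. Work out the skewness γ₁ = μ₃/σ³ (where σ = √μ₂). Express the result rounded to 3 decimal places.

-2.121

σ = √μ₂ = √10.24 = 3.20000
σ³ = μ₂^(3/2) = 32.76800
γ₁ = μ₃/σ³ = -69.5 / 32.76800 ≈ -2.121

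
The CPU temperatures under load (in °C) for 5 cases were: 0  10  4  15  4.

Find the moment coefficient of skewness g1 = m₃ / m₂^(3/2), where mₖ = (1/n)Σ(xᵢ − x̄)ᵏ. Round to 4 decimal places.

0.4212

x̄ = (0 + 10 + 4 + 15 + 4) / 5 = 6.6000
deviations (xᵢ − x̄): -6.6000, 3.4000, -2.6000, 8.4000, -2.6000
Σ(xᵢ − x̄)² = 139.2000 ⇒ m₂ = 139.2000/5 = 27.84000
Σ(xᵢ − x̄)³ = 309.3600 ⇒ m₃ = 309.3600/5 = 61.87200
m₂^(3/2) = 27.84000^(1.5) = 146.89393
g1 = m₃ / m₂^(3/2) = 61.87200 / 146.89393 ≈ 0.4212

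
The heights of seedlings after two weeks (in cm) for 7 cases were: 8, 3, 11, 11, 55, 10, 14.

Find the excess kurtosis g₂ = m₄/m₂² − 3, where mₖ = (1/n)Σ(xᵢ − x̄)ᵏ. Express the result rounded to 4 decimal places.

x̄ = 16.0000
Σ(xᵢ − x̄)² = 1844.0000 ⇒ m₂ = 263.42857
Σ(xᵢ − x̄)⁴ = 2348660.0000 ⇒ m₄ = 335522.85714
m₂² = 69394.61224
g₂ = m₄/m₂² − 3 = 4.83500 − 3 ≈ 1.8350

1.8350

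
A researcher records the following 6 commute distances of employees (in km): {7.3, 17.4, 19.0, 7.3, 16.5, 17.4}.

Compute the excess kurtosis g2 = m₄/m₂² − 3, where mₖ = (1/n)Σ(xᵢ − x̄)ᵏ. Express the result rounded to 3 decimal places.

-1.493

x̄ = 14.1500
Σ(xᵢ − x̄)² = 144.0150 ⇒ m₂ = 24.00250
Σ(xᵢ − x̄)⁴ = 5210.3808 ⇒ m₄ = 868.39681
m₂² = 576.12001
g2 = m₄/m₂² − 3 = 1.50732 − 3 ≈ -1.493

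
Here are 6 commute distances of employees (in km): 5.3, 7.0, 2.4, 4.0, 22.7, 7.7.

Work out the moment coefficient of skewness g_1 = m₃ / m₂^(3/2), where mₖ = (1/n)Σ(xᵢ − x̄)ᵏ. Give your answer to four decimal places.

x̄ = (5.3 + 7.0 + 2.4 + 4.0 + 22.7 + 7.7) / 6 = 8.1833
deviations (xᵢ − x̄): -2.8833, -1.1833, -5.7833, -4.1833, 14.5167, -0.4833
Σ(xᵢ − x̄)² = 271.6283 ⇒ m₂ = 271.6283/6 = 45.27139
Σ(xᵢ − x̄)³ = 2766.7644 ⇒ m₃ = 2766.7644/6 = 461.12741
m₂^(3/2) = 45.27139^(1.5) = 304.60409
g_1 = m₃ / m₂^(3/2) = 461.12741 / 304.60409 ≈ 1.5139

1.5139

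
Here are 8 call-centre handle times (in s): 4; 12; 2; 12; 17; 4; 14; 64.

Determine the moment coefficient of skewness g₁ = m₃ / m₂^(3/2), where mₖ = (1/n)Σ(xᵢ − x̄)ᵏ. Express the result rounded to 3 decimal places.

x̄ = (4 + 12 + 2 + 12 + 17 + 4 + 14 + 64) / 8 = 16.1250
deviations (xᵢ − x̄): -12.1250, -4.1250, -14.1250, -4.1250, 0.8750, -12.1250, -2.1250, 47.8750
Σ(xᵢ − x̄)² = 2824.8750 ⇒ m₂ = 2824.8750/8 = 353.10938
Σ(xᵢ − x̄)³ = 103197.6563 ⇒ m₃ = 103197.6563/8 = 12899.70703
m₂^(3/2) = 353.10938^(1.5) = 6635.35056
g₁ = m₃ / m₂^(3/2) = 12899.70703 / 6635.35056 ≈ 1.944

1.944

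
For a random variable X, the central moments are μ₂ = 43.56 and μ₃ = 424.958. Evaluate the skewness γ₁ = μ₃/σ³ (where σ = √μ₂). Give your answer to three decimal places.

1.478

σ = √μ₂ = √43.56 = 6.60000
σ³ = μ₂^(3/2) = 287.49600
γ₁ = μ₃/σ³ = 424.958 / 287.49600 ≈ 1.478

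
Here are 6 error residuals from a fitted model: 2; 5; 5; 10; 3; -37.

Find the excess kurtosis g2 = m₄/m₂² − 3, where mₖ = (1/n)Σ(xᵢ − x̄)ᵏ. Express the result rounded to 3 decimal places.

1.029

x̄ = -2.0000
Σ(xᵢ − x̄)² = 1508.0000 ⇒ m₂ = 251.33333
Σ(xᵢ − x̄)⁴ = 1527044.0000 ⇒ m₄ = 254507.33333
m₂² = 63168.44444
g2 = m₄/m₂² − 3 = 4.02903 − 3 ≈ 1.029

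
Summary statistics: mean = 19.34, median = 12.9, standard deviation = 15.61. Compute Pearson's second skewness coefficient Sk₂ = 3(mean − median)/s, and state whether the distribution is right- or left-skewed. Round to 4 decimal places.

Sk₂ = 3(19.34 − 12.9) / 15.61 = 3 × 6.4400 / 15.61
    = 19.3200 / 15.61 ≈ 1.2377
Sk₂ > 0 ⇒ mean > median ⇒ right-skewed (positive skew).

1.2377, right-skewed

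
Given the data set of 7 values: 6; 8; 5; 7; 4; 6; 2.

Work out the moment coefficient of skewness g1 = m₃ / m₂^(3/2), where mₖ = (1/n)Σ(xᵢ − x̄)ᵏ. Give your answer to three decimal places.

x̄ = (6 + 8 + 5 + 7 + 4 + 6 + 2) / 7 = 5.4286
deviations (xᵢ − x̄): 0.5714, 2.5714, -0.4286, 1.5714, -1.4286, 0.5714, -3.4286
Σ(xᵢ − x̄)² = 23.7143 ⇒ m₂ = 23.7143/7 = 3.38776
Σ(xᵢ − x̄)³ = -22.0408 ⇒ m₃ = -22.0408/7 = -3.14869
m₂^(3/2) = 3.38776^(1.5) = 6.23545
g1 = m₃ / m₂^(3/2) = -3.14869 / 6.23545 ≈ -0.505

-0.505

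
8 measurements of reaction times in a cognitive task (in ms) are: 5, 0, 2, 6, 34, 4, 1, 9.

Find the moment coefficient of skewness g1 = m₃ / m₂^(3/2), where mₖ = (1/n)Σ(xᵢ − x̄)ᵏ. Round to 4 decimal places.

1.9688

x̄ = (5 + 0 + 2 + 6 + 34 + 4 + 1 + 9) / 8 = 7.6250
deviations (xᵢ − x̄): -2.6250, -7.6250, -5.6250, -1.6250, 26.3750, -3.6250, -6.6250, 1.3750
Σ(xᵢ − x̄)² = 853.8750 ⇒ m₂ = 853.8750/8 = 106.73438
Σ(xᵢ − x̄)³ = 17368.0313 ⇒ m₃ = 17368.0313/8 = 2171.00391
m₂^(3/2) = 106.73438^(1.5) = 1102.69770
g1 = m₃ / m₂^(3/2) = 2171.00391 / 1102.69770 ≈ 1.9688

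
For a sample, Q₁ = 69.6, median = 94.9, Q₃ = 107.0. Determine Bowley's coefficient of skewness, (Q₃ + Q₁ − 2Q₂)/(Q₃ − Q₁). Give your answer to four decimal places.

-0.3529

numerator: Q₃ + Q₁ − 2Q₂ = 107.0 + 69.6 − 2×94.9 = -13.2000
denominator: Q₃ − Q₁ = 107.0 − 69.6 = 37.4000
Bowley skewness = -13.2000 / 37.4000 ≈ -0.3529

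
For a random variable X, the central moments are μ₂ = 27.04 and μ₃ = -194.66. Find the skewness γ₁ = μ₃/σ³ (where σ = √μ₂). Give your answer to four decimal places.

-1.3844

σ = √μ₂ = √27.04 = 5.20000
σ³ = μ₂^(3/2) = 140.60800
γ₁ = μ₃/σ³ = -194.66 / 140.60800 ≈ -1.3844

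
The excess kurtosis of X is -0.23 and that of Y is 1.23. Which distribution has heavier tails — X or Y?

Higher excess kurtosis ⇒ heavier tails relative to the normal distribution.
-0.23 vs 1.23: the larger is 1.23, so Y has heavier tails. (Y is leptokurtic — heavier-than-normal tails; the other is platykurtic.)

Y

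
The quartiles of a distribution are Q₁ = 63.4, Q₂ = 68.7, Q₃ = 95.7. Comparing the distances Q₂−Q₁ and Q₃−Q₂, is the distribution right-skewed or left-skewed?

Q₂ − Q₁ = 5.3;  Q₃ − Q₂ = 27.0
Q₃ − Q₂ > Q₂ − Q₁ ⇒ the upper half is more spread out ⇒ right-skewed.

right-skewed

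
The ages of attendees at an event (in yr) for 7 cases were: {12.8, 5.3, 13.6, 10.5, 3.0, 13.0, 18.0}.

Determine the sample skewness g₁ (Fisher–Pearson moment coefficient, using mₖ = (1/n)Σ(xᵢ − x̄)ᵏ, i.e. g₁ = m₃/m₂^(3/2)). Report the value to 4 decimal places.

x̄ = (12.8 + 5.3 + 13.6 + 10.5 + 3.0 + 13.0 + 18.0) / 7 = 10.8857
deviations (xᵢ − x̄): 1.9143, -5.5857, 2.7143, -0.3857, -7.8857, 2.1143, 7.1143
Σ(xᵢ − x̄)² = 159.6486 ⇒ m₂ = 159.6486/7 = 22.80694
Σ(xᵢ − x̄)³ = -268.1629 ⇒ m₃ = -268.1629/7 = -38.30899
m₂^(3/2) = 22.80694^(1.5) = 108.91821
g₁ = m₃ / m₂^(3/2) = -38.30899 / 108.91821 ≈ -0.3517

-0.3517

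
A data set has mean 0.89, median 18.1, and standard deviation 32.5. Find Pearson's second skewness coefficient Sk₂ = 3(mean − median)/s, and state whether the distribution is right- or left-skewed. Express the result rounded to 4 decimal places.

Sk₂ = 3(0.89 − 18.1) / 32.5 = 3 × -17.2100 / 32.5
    = -51.6300 / 32.5 ≈ -1.5886
Sk₂ < 0 ⇒ mean < median ⇒ left-skewed (negative skew).

-1.5886, left-skewed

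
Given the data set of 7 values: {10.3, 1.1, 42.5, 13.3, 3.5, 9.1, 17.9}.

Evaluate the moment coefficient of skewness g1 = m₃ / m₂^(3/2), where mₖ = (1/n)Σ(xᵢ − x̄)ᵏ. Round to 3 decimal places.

x̄ = (10.3 + 1.1 + 42.5 + 13.3 + 3.5 + 9.1 + 17.9) / 7 = 13.9571
deviations (xᵢ − x̄): -3.6571, -12.8571, 28.5429, -0.6571, -10.4571, -4.8571, 3.9429
Σ(xᵢ − x̄)² = 1142.2971 ⇒ m₂ = 1142.2971/7 = 163.18531
Σ(xᵢ − x̄)³ = 19882.3523 ⇒ m₃ = 19882.3523/7 = 2840.33605
m₂^(3/2) = 163.18531^(1.5) = 2084.59444
g1 = m₃ / m₂^(3/2) = 2840.33605 / 2084.59444 ≈ 1.363

1.363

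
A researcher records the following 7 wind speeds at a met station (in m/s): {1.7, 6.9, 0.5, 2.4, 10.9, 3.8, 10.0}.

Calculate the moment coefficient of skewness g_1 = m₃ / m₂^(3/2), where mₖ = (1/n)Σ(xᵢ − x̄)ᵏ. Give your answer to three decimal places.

x̄ = (1.7 + 6.9 + 0.5 + 2.4 + 10.9 + 3.8 + 10.0) / 7 = 5.1714
deviations (xᵢ − x̄): -3.4714, 1.7286, -4.6714, -2.7714, 5.7286, -1.3714, 4.8286
Σ(xᵢ − x̄)² = 102.5543 ⇒ m₂ = 102.5543/7 = 14.65061
Σ(xᵢ − x̄)³ = 138.0945 ⇒ m₃ = 138.0945/7 = 19.72779
m₂^(3/2) = 14.65061^(1.5) = 56.07686
g_1 = m₃ / m₂^(3/2) = 19.72779 / 56.07686 ≈ 0.352

0.352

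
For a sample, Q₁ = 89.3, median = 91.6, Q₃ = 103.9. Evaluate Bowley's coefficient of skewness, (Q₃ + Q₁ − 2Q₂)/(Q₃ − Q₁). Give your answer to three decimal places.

numerator: Q₃ + Q₁ − 2Q₂ = 103.9 + 89.3 − 2×91.6 = 10.0000
denominator: Q₃ − Q₁ = 103.9 − 89.3 = 14.6000
Bowley skewness = 10.0000 / 14.6000 ≈ 0.685

0.685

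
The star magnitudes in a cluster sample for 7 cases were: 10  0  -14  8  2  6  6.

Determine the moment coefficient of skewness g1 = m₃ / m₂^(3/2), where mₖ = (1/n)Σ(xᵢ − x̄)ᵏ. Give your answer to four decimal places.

-1.3472

x̄ = (10 + 0 - 14 + 8 + 2 + 6 + 6) / 7 = 2.5714
deviations (xᵢ − x̄): 7.4286, -2.5714, -16.5714, 5.4286, -0.5714, 3.4286, 3.4286
Σ(xᵢ − x̄)² = 389.7143 ⇒ m₂ = 389.7143/7 = 55.67347
Σ(xᵢ − x̄)³ = -3917.3878 ⇒ m₃ = -3917.3878/7 = -559.62682
m₂^(3/2) = 55.67347^(1.5) = 415.40568
g1 = m₃ / m₂^(3/2) = -559.62682 / 415.40568 ≈ -1.3472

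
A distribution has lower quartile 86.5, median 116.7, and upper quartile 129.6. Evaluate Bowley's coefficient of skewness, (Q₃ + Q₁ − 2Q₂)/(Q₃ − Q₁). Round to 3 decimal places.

-0.401

numerator: Q₃ + Q₁ − 2Q₂ = 129.6 + 86.5 − 2×116.7 = -17.3000
denominator: Q₃ − Q₁ = 129.6 − 86.5 = 43.1000
Bowley skewness = -17.3000 / 43.1000 ≈ -0.401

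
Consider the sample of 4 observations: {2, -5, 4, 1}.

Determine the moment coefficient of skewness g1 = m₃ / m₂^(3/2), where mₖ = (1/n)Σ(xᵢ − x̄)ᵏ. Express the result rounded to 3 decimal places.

-0.795

x̄ = (2 - 5 + 4 + 1) / 4 = 0.5000
deviations (xᵢ − x̄): 1.5000, -5.5000, 3.5000, 0.5000
Σ(xᵢ − x̄)² = 45.0000 ⇒ m₂ = 45.0000/4 = 11.25000
Σ(xᵢ − x̄)³ = -120.0000 ⇒ m₃ = -120.0000/4 = -30.00000
m₂^(3/2) = 11.25000^(1.5) = 37.73365
g1 = m₃ / m₂^(3/2) = -30.00000 / 37.73365 ≈ -0.795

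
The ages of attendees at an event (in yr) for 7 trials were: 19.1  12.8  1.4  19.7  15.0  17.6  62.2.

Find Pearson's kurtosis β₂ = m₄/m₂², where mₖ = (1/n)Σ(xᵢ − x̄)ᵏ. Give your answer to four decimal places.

4.3424

x̄ = 21.1143
Σ(xᵢ − x̄)² = 2201.6086 ⇒ m₂ = 314.51551
Σ(xᵢ − x̄)⁴ = 3006865.6443 ⇒ m₄ = 429552.23490
m₂² = 98920.00616
β₂ = m₄/m₂² = 429552.23490 / 98920.00616 ≈ 4.3424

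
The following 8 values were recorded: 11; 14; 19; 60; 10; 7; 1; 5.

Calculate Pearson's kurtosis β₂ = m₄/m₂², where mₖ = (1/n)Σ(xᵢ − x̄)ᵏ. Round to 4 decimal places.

5.2026

x̄ = 15.8750
Σ(xᵢ − x̄)² = 2436.8750 ⇒ m₂ = 304.60938
Σ(xᵢ − x̄)⁴ = 3861882.9629 ⇒ m₄ = 482735.37036
m₂² = 92786.87134
β₂ = m₄/m₂² = 482735.37036 / 92786.87134 ≈ 5.2026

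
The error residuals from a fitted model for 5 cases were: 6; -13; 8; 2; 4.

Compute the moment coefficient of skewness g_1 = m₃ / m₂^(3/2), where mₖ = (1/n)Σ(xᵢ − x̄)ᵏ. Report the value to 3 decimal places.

-1.238

x̄ = (6 - 13 + 8 + 2 + 4) / 5 = 1.4000
deviations (xᵢ − x̄): 4.6000, -14.4000, 6.6000, 0.6000, 2.6000
Σ(xᵢ − x̄)² = 279.2000 ⇒ m₂ = 279.2000/5 = 55.84000
Σ(xᵢ − x̄)³ = -2583.3600 ⇒ m₃ = -2583.3600/5 = -516.67200
m₂^(3/2) = 55.84000^(1.5) = 417.27092
g_1 = m₃ / m₂^(3/2) = -516.67200 / 417.27092 ≈ -1.238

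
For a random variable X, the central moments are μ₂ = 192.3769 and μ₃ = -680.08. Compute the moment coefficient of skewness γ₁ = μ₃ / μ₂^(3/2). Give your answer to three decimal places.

-0.255

σ = √μ₂ = √192.3769 = 13.87000
σ³ = μ₂^(3/2) = 2668.26760
γ₁ = μ₃/σ³ = -680.08 / 2668.26760 ≈ -0.255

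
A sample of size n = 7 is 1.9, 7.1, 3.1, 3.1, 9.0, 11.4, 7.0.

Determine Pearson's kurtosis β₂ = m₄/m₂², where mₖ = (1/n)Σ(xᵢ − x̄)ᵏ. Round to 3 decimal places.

1.712

x̄ = 6.0857
Σ(xᵢ − x̄)² = 73.9486 ⇒ m₂ = 10.56408
Σ(xᵢ − x̄)⁴ = 1337.3729 ⇒ m₄ = 191.05326
m₂² = 111.59982
β₂ = m₄/m₂² = 191.05326 / 111.59982 ≈ 1.712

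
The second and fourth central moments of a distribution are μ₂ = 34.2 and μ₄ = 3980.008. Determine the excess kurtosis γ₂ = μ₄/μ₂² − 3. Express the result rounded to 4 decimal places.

μ₂² = 34.2² = 1169.64000
μ₄/μ₂² = 3980.008 / 1169.64000 = 3.40276
γ₂ = 3.40276 − 3 ≈ 0.4028

0.4028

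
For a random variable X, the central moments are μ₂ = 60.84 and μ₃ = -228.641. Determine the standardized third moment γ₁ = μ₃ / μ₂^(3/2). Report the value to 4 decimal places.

σ = √μ₂ = √60.84 = 7.80000
σ³ = μ₂^(3/2) = 474.55200
γ₁ = μ₃/σ³ = -228.641 / 474.55200 ≈ -0.4818

-0.4818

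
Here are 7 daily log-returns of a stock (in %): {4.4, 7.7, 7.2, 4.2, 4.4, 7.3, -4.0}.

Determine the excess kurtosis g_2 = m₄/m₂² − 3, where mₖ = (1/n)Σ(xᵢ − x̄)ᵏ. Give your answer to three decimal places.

0.921

x̄ = 4.4571
Σ(xᵢ − x̄)² = 97.7171 ⇒ m₂ = 13.95959
Σ(xᵢ − x̄)⁴ = 5348.0863 ⇒ m₄ = 764.01233
m₂² = 194.87020
g_2 = m₄/m₂² − 3 = 3.92062 − 3 ≈ 0.921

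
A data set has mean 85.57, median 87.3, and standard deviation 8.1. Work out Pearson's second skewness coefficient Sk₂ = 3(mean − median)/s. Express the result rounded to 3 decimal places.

Sk₂ = 3(85.57 − 87.3) / 8.1 = 3 × -1.7300 / 8.1
    = -5.1900 / 8.1 ≈ -0.641

-0.641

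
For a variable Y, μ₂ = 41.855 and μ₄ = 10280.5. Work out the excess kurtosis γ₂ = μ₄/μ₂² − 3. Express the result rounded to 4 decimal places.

μ₂² = 41.855² = 1751.84102
μ₄/μ₂² = 10280.5 / 1751.84102 = 5.86840
γ₂ = 5.86840 − 3 ≈ 2.8684

2.8684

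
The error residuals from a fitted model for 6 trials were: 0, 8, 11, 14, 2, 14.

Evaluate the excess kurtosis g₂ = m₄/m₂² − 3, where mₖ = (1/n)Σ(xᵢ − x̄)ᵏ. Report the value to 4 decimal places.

-1.4818

x̄ = 8.1667
Σ(xᵢ − x̄)² = 180.8333 ⇒ m₂ = 30.13889
Σ(xᵢ − x̄)⁴ = 8274.4861 ⇒ m₄ = 1379.08102
m₂² = 908.35262
g₂ = m₄/m₂² − 3 = 1.51822 − 3 ≈ -1.4818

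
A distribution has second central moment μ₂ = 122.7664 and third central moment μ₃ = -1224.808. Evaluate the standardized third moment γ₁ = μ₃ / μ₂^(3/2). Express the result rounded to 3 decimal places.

σ = √μ₂ = √122.7664 = 11.08000
σ³ = μ₂^(3/2) = 1360.25171
γ₁ = μ₃/σ³ = -1224.808 / 1360.25171 ≈ -0.900

-0.900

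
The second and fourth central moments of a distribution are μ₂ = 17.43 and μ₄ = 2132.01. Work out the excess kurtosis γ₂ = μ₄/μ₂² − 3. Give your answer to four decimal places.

4.0177

μ₂² = 17.43² = 303.80490
μ₄/μ₂² = 2132.01 / 303.80490 = 7.01769
γ₂ = 7.01769 − 3 ≈ 4.0177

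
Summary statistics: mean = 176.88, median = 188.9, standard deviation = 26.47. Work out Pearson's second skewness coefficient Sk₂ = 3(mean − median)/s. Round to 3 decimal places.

-1.362

Sk₂ = 3(176.88 − 188.9) / 26.47 = 3 × -12.0200 / 26.47
    = -36.0600 / 26.47 ≈ -1.362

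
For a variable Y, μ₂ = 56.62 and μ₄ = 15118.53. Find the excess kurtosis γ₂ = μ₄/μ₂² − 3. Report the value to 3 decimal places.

μ₂² = 56.62² = 3205.82440
μ₄/μ₂² = 15118.53 / 3205.82440 = 4.71596
γ₂ = 4.71596 − 3 ≈ 1.716

1.716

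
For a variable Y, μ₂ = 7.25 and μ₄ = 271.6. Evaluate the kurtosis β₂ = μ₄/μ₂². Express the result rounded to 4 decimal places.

5.1672

μ₂² = 7.25² = 52.56250
μ₄/μ₂² = 271.6 / 52.56250 = 5.16718
β₂ ≈ 5.1672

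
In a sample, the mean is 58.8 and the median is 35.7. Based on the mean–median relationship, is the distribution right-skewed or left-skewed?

mean − median = 58.8 − 35.7 = 23.1
mean > median ⇒ the longer tail is on the right ⇒ right-skewed (positively skewed).

right-skewed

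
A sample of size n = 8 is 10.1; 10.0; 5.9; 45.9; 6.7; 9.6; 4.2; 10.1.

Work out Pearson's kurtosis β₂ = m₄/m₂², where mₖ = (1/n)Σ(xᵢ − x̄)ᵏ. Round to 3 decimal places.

x̄ = 12.8125
Σ(xᵢ − x̄)² = 1287.0488 ⇒ m₂ = 160.88109
Σ(xᵢ − x̄)⁴ = 1208007.5150 ⇒ m₄ = 151000.93937
m₂² = 25882.72633
β₂ = m₄/m₂² = 151000.93937 / 25882.72633 ≈ 5.834

5.834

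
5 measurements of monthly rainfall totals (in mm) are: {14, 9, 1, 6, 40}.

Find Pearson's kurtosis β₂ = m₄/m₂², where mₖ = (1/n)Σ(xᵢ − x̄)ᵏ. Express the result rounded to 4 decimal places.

x̄ = 14.0000
Σ(xᵢ − x̄)² = 934.0000 ⇒ m₂ = 186.80000
Σ(xᵢ − x̄)⁴ = 490258.0000 ⇒ m₄ = 98051.60000
m₂² = 34894.24000
β₂ = m₄/m₂² = 98051.60000 / 34894.24000 ≈ 2.8100

2.8100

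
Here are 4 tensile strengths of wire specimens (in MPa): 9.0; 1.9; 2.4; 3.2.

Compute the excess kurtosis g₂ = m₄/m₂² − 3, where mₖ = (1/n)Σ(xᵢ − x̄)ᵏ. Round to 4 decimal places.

x̄ = 4.1250
Σ(xᵢ − x̄)² = 32.5475 ⇒ m₂ = 8.13688
Σ(xᵢ − x̄)⁴ = 598.9001 ⇒ m₄ = 149.72501
m₂² = 66.20873
g₂ = m₄/m₂² − 3 = 2.26141 − 3 ≈ -0.7386

-0.7386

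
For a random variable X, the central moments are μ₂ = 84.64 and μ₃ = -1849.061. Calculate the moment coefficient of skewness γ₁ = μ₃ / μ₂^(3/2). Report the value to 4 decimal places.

σ = √μ₂ = √84.64 = 9.20000
σ³ = μ₂^(3/2) = 778.68800
γ₁ = μ₃/σ³ = -1849.061 / 778.68800 ≈ -2.3746

-2.3746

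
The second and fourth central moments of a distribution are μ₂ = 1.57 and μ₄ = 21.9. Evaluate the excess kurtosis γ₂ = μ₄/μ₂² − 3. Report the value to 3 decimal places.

μ₂² = 1.57² = 2.46490
μ₄/μ₂² = 21.9 / 2.46490 = 8.88474
γ₂ = 8.88474 − 3 ≈ 5.885

5.885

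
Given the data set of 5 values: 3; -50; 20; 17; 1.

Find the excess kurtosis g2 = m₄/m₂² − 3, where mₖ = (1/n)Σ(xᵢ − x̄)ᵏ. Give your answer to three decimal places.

-0.163

x̄ = -1.8000
Σ(xᵢ − x̄)² = 3182.8000 ⇒ m₂ = 636.56000
Σ(xᵢ − x̄)⁴ = 5748809.2960 ⇒ m₄ = 1149761.85920
m₂² = 405208.63360
g2 = m₄/m₂² − 3 = 2.83746 − 3 ≈ -0.163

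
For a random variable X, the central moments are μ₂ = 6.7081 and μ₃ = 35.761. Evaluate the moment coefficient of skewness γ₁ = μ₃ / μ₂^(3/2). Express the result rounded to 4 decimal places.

σ = √μ₂ = √6.7081 = 2.59000
σ³ = μ₂^(3/2) = 17.37398
γ₁ = μ₃/σ³ = 35.761 / 17.37398 ≈ 2.0583

2.0583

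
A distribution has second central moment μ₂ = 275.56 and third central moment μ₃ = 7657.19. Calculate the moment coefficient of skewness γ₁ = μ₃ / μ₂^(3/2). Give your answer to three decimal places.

σ = √μ₂ = √275.56 = 16.60000
σ³ = μ₂^(3/2) = 4574.29600
γ₁ = μ₃/σ³ = 7657.19 / 4574.29600 ≈ 1.674

1.674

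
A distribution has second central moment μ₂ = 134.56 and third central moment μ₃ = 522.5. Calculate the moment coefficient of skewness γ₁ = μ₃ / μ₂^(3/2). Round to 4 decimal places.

σ = √μ₂ = √134.56 = 11.60000
σ³ = μ₂^(3/2) = 1560.89600
γ₁ = μ₃/σ³ = 522.5 / 1560.89600 ≈ 0.3347

0.3347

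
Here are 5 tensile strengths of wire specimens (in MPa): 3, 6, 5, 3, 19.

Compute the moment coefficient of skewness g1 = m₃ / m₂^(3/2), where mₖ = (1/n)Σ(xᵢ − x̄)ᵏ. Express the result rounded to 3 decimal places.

1.364

x̄ = (3 + 6 + 5 + 3 + 19) / 5 = 7.2000
deviations (xᵢ − x̄): -4.2000, -1.2000, -2.2000, -4.2000, 11.8000
Σ(xᵢ − x̄)² = 180.8000 ⇒ m₂ = 180.8000/5 = 36.16000
Σ(xᵢ − x̄)³ = 1482.4800 ⇒ m₃ = 1482.4800/5 = 296.49600
m₂^(3/2) = 36.16000^(1.5) = 217.44160
g1 = m₃ / m₂^(3/2) = 296.49600 / 217.44160 ≈ 1.364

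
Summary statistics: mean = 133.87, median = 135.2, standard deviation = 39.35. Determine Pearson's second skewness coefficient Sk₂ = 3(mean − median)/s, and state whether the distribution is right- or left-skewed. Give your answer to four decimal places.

Sk₂ = 3(133.87 − 135.2) / 39.35 = 3 × -1.3300 / 39.35
    = -3.9900 / 39.35 ≈ -0.1014
Sk₂ < 0 ⇒ mean < median ⇒ left-skewed (negative skew).

-0.1014, left-skewed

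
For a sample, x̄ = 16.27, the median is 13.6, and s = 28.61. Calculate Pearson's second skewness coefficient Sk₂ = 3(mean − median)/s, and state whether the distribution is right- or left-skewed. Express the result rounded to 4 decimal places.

Sk₂ = 3(16.27 − 13.6) / 28.61 = 3 × 2.6700 / 28.61
    = 8.0100 / 28.61 ≈ 0.2800
Sk₂ > 0 ⇒ mean > median ⇒ right-skewed (positive skew).

0.2800, right-skewed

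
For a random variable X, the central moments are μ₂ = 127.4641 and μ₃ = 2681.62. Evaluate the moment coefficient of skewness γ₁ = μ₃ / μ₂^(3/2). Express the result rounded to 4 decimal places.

1.8634

σ = √μ₂ = √127.4641 = 11.29000
σ³ = μ₂^(3/2) = 1439.06969
γ₁ = μ₃/σ³ = 2681.62 / 1439.06969 ≈ 1.8634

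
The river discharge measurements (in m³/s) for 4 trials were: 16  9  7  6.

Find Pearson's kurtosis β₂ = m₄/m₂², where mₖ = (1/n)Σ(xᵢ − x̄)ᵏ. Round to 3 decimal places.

2.122

x̄ = 9.5000
Σ(xᵢ − x̄)² = 61.0000 ⇒ m₂ = 15.25000
Σ(xᵢ − x̄)⁴ = 1974.2500 ⇒ m₄ = 493.56250
m₂² = 232.56250
β₂ = m₄/m₂² = 493.56250 / 232.56250 ≈ 2.122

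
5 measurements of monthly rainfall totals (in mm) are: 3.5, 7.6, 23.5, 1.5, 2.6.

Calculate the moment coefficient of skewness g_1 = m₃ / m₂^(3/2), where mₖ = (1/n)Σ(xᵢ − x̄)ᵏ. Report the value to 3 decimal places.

1.280

x̄ = (3.5 + 7.6 + 23.5 + 1.5 + 2.6) / 5 = 7.7400
deviations (xᵢ − x̄): -4.2400, -0.1400, 15.7600, -6.2400, -5.1400
Σ(xᵢ − x̄)² = 331.7320 ⇒ m₂ = 331.7320/5 = 66.34640
Σ(xᵢ − x̄)³ = 3459.4358 ⇒ m₃ = 3459.4358/5 = 691.88717
m₂^(3/2) = 66.34640^(1.5) = 540.41332
g_1 = m₃ / m₂^(3/2) = 691.88717 / 540.41332 ≈ 1.280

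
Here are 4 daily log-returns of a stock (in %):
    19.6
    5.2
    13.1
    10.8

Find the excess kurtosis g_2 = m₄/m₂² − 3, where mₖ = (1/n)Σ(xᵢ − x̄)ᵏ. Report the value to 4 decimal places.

x̄ = 12.1750
Σ(xᵢ − x̄)² = 106.5275 ⇒ m₂ = 26.63188
Σ(xᵢ − x̄)⁴ = 5410.5757 ⇒ m₄ = 1352.64392
m₂² = 709.25677
g_2 = m₄/m₂² − 3 = 1.90713 − 3 ≈ -1.0929

-1.0929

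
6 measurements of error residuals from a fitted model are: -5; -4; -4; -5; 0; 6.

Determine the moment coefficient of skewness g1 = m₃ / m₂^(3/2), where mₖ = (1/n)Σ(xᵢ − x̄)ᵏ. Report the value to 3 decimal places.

x̄ = (-5 - 4 - 4 - 5 + 0 + 6) / 6 = -2.0000
deviations (xᵢ − x̄): -3.0000, -2.0000, -2.0000, -3.0000, 2.0000, 8.0000
Σ(xᵢ − x̄)² = 94.0000 ⇒ m₂ = 94.0000/6 = 15.66667
Σ(xᵢ − x̄)³ = 450.0000 ⇒ m₃ = 450.0000/6 = 75.00000
m₂^(3/2) = 15.66667^(1.5) = 62.01045
g1 = m₃ / m₂^(3/2) = 75.00000 / 62.01045 ≈ 1.209

1.209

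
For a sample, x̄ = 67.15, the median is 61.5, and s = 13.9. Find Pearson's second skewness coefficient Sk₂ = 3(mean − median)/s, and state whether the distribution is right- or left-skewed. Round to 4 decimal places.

Sk₂ = 3(67.15 − 61.5) / 13.9 = 3 × 5.6500 / 13.9
    = 16.9500 / 13.9 ≈ 1.2194
Sk₂ > 0 ⇒ mean > median ⇒ right-skewed (positive skew).

1.2194, right-skewed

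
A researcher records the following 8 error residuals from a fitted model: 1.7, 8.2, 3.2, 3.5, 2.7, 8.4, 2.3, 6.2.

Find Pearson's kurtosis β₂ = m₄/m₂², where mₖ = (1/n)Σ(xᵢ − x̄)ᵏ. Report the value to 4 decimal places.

1.6356

x̄ = 4.5250
Σ(xᵢ − x̄)² = 50.3950 ⇒ m₂ = 6.29938
Σ(xᵢ − x̄)⁴ = 519.2206 ⇒ m₄ = 64.90257
m₂² = 39.68213
β₂ = m₄/m₂² = 64.90257 / 39.68213 ≈ 1.6356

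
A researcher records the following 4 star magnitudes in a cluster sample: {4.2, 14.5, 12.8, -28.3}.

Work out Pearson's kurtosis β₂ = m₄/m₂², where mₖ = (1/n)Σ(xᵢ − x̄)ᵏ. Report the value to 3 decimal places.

2.184

x̄ = 0.8000
Σ(xᵢ − x̄)² = 1190.0600 ⇒ m₂ = 297.51500
Σ(xᵢ − x̄)⁴ = 773184.3458 ⇒ m₄ = 193296.08645
m₂² = 88515.17523
β₂ = m₄/m₂² = 193296.08645 / 88515.17523 ≈ 2.184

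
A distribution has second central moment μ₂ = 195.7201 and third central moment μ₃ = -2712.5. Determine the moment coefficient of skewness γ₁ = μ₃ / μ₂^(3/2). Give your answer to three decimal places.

σ = √μ₂ = √195.7201 = 13.99000
σ³ = μ₂^(3/2) = 2738.12420
γ₁ = μ₃/σ³ = -2712.5 / 2738.12420 ≈ -0.991

-0.991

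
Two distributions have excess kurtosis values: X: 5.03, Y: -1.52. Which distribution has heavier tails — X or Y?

X

Higher excess kurtosis ⇒ heavier tails relative to the normal distribution.
5.03 vs -1.52: the larger is 5.03, so X has heavier tails. (X is leptokurtic — heavier-than-normal tails; the other is platykurtic.)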